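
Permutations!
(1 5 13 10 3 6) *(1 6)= [0, 5, 2, 1, 4, 13, 6, 7, 8, 9, 3, 11, 12, 10]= (1 5 13 10 3)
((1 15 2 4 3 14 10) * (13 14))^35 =(1 4 14 15 3 10 2 13)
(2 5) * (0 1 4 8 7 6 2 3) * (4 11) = (0 1 11 4 8 7 6 2 5 3) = [1, 11, 5, 0, 8, 3, 2, 6, 7, 9, 10, 4]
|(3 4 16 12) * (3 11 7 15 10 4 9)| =|(3 9)(4 16 12 11 7 15 10)| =14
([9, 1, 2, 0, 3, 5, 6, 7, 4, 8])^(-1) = (0 3 4 8 9)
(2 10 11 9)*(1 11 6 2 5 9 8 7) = [0, 11, 10, 3, 4, 9, 2, 1, 7, 5, 6, 8] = (1 11 8 7)(2 10 6)(5 9)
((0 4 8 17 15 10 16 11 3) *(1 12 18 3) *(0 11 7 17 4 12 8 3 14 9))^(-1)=(0 9 14 18 12)(1 11 3 4 8)(7 16 10 15 17)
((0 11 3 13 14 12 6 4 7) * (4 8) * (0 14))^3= ((0 11 3 13)(4 7 14 12 6 8))^3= (0 13 3 11)(4 12)(6 7)(8 14)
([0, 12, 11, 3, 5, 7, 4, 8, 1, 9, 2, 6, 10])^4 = (1 11 7 10 4)(2 5 12 6 8)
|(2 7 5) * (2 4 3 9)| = 6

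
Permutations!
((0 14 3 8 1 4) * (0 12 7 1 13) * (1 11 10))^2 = (0 3 13 14 8)(1 12 11)(4 7 10)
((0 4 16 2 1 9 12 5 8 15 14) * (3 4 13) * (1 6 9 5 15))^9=(0 15 9 2 4 13 14 12 6 16 3)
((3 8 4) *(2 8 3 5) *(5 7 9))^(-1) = (2 5 9 7 4 8)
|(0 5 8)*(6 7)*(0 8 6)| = |(8)(0 5 6 7)| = 4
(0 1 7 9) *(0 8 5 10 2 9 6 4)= [1, 7, 9, 3, 0, 10, 4, 6, 5, 8, 2]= (0 1 7 6 4)(2 9 8 5 10)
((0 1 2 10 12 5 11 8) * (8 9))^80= (0 8 9 11 5 12 10 2 1)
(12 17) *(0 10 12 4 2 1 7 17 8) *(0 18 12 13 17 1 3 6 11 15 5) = (0 10 13 17 4 2 3 6 11 15 5)(1 7)(8 18 12) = [10, 7, 3, 6, 2, 0, 11, 1, 18, 9, 13, 15, 8, 17, 14, 5, 16, 4, 12]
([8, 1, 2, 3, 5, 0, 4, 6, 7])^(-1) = [5, 1, 2, 3, 6, 4, 7, 8, 0]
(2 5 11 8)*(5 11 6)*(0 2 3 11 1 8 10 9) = (0 2 1 8 3 11 10 9)(5 6) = [2, 8, 1, 11, 4, 6, 5, 7, 3, 0, 9, 10]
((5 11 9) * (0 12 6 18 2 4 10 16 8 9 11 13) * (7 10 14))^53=(0 9 10 4 6 13 8 7 2 12 5 16 14 18)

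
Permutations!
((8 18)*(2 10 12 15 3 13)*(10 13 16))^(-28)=(18)(3 10 15 16 12)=((2 13)(3 16 10 12 15)(8 18))^(-28)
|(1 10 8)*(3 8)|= |(1 10 3 8)|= 4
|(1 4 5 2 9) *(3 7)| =|(1 4 5 2 9)(3 7)| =10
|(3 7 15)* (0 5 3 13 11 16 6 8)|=10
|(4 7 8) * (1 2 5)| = 3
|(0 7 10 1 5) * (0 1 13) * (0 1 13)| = |(0 7 10)(1 5 13)| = 3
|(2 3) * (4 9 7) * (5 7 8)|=|(2 3)(4 9 8 5 7)|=10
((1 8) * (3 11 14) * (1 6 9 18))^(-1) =(1 18 9 6 8)(3 14 11)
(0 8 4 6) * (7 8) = (0 7 8 4 6) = [7, 1, 2, 3, 6, 5, 0, 8, 4]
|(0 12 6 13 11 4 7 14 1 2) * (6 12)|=9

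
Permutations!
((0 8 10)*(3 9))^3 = (10)(3 9) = ((0 8 10)(3 9))^3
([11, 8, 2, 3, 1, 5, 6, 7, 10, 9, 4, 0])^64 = [0, 1, 2, 3, 4, 5, 6, 7, 8, 9, 10, 11]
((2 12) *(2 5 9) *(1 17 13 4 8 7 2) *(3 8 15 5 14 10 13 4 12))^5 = (1 9 5 15 4 17)(2 3 8 7)(10 13 12 14)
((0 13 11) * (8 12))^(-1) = ((0 13 11)(8 12))^(-1) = (0 11 13)(8 12)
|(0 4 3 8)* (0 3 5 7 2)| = |(0 4 5 7 2)(3 8)| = 10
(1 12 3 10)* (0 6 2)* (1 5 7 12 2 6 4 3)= (0 4 3 10 5 7 12 1 2)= [4, 2, 0, 10, 3, 7, 6, 12, 8, 9, 5, 11, 1]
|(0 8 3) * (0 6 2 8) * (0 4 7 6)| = 7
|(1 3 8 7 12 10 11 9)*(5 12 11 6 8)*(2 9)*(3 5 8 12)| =24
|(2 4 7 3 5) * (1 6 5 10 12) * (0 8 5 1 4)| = 20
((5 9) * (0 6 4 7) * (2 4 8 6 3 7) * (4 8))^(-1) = ((0 3 7)(2 8 6 4)(5 9))^(-1) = (0 7 3)(2 4 6 8)(5 9)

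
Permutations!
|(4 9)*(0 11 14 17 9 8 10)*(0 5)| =|(0 11 14 17 9 4 8 10 5)| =9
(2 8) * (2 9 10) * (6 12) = (2 8 9 10)(6 12) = [0, 1, 8, 3, 4, 5, 12, 7, 9, 10, 2, 11, 6]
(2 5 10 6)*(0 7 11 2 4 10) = [7, 1, 5, 3, 10, 0, 4, 11, 8, 9, 6, 2] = (0 7 11 2 5)(4 10 6)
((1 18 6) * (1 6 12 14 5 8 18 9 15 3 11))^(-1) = (1 11 3 15 9)(5 14 12 18 8)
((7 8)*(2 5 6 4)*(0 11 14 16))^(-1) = ((0 11 14 16)(2 5 6 4)(7 8))^(-1) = (0 16 14 11)(2 4 6 5)(7 8)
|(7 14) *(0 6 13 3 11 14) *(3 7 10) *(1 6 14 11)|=|(0 14 10 3 1 6 13 7)|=8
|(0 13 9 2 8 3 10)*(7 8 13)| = 15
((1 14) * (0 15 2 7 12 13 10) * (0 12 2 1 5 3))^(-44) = ((0 15 1 14 5 3)(2 7)(10 12 13))^(-44) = (0 5 1)(3 14 15)(10 12 13)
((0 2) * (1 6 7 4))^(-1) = (0 2)(1 4 7 6)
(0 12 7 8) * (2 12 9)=(0 9 2 12 7 8)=[9, 1, 12, 3, 4, 5, 6, 8, 0, 2, 10, 11, 7]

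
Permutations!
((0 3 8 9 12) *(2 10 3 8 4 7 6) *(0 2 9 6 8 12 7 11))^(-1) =((0 12 2 10 3 4 11)(6 9 7 8))^(-1) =(0 11 4 3 10 2 12)(6 8 7 9)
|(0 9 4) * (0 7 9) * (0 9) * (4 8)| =5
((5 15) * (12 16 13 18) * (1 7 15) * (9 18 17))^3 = ((1 7 15 5)(9 18 12 16 13 17))^3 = (1 5 15 7)(9 16)(12 17)(13 18)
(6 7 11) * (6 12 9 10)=(6 7 11 12 9 10)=[0, 1, 2, 3, 4, 5, 7, 11, 8, 10, 6, 12, 9]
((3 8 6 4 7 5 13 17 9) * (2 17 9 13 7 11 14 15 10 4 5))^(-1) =(2 7 5 6 8 3 9 13 17)(4 10 15 14 11)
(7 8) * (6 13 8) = [0, 1, 2, 3, 4, 5, 13, 6, 7, 9, 10, 11, 12, 8] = (6 13 8 7)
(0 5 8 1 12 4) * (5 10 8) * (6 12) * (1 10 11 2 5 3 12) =(0 11 2 5 3 12 4)(1 6)(8 10) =[11, 6, 5, 12, 0, 3, 1, 7, 10, 9, 8, 2, 4]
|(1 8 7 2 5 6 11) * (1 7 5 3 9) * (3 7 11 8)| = |(11)(1 3 9)(2 7)(5 6 8)| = 6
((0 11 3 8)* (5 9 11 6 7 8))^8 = ((0 6 7 8)(3 5 9 11))^8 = (11)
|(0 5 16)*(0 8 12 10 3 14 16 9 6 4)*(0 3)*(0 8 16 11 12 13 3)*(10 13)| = |(16)(0 5 9 6 4)(3 14 11 12 13)(8 10)| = 10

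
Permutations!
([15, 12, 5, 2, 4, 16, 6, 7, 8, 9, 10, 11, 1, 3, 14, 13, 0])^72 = [13, 1, 16, 5, 4, 0, 6, 7, 8, 9, 10, 11, 12, 2, 14, 3, 15]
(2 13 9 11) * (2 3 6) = (2 13 9 11 3 6) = [0, 1, 13, 6, 4, 5, 2, 7, 8, 11, 10, 3, 12, 9]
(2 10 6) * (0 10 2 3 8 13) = [10, 1, 2, 8, 4, 5, 3, 7, 13, 9, 6, 11, 12, 0] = (0 10 6 3 8 13)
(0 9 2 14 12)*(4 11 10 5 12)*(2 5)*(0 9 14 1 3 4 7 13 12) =[14, 3, 1, 4, 11, 0, 6, 13, 8, 5, 2, 10, 9, 12, 7] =(0 14 7 13 12 9 5)(1 3 4 11 10 2)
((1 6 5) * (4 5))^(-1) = (1 5 4 6)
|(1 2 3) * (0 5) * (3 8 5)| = 6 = |(0 3 1 2 8 5)|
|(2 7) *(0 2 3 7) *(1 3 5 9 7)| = 6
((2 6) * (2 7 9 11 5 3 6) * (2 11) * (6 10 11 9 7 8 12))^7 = (2 9)(3 5 11 10)(6 8 12)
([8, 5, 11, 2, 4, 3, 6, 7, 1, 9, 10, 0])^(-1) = (0 11 2 3 5 1 8)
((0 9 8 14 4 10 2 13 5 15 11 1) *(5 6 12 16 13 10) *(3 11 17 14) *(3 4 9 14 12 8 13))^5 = (0 8 12)(1 6 17)(2 10)(3 9 5)(4 16 14)(11 13 15)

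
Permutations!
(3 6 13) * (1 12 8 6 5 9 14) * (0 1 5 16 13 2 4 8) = (0 1 12)(2 4 8 6)(3 16 13)(5 9 14) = [1, 12, 4, 16, 8, 9, 2, 7, 6, 14, 10, 11, 0, 3, 5, 15, 13]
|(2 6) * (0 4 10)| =6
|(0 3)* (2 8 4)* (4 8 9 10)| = |(0 3)(2 9 10 4)| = 4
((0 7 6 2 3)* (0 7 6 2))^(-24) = ((0 6)(2 3 7))^(-24) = (7)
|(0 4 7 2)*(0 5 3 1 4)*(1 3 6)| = |(1 4 7 2 5 6)| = 6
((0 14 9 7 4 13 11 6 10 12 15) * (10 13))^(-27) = ((0 14 9 7 4 10 12 15)(6 13 11))^(-27) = (0 10 9 15 4 14 12 7)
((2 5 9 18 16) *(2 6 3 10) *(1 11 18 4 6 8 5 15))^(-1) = (1 15 2 10 3 6 4 9 5 8 16 18 11)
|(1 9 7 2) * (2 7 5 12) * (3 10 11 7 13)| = |(1 9 5 12 2)(3 10 11 7 13)| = 5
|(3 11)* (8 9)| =|(3 11)(8 9)| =2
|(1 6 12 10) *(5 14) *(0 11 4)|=|(0 11 4)(1 6 12 10)(5 14)|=12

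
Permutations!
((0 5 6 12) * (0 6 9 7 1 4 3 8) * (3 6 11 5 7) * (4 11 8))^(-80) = ((0 7 1 11 5 9 3 4 6 12 8))^(-80) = (0 6 9 1 8 4 5 7 12 3 11)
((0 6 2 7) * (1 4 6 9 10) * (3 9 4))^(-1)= (0 7 2 6 4)(1 10 9 3)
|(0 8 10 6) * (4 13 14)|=|(0 8 10 6)(4 13 14)|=12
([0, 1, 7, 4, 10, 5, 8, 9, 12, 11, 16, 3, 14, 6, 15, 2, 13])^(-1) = (2 15 14 12 8 6 13 16 10 4 3 11 9 7)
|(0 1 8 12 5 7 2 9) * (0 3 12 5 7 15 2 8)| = 8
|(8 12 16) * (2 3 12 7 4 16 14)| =|(2 3 12 14)(4 16 8 7)| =4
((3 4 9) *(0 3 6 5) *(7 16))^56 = (16)(0 4 6)(3 9 5) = ((0 3 4 9 6 5)(7 16))^56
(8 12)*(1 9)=(1 9)(8 12)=[0, 9, 2, 3, 4, 5, 6, 7, 12, 1, 10, 11, 8]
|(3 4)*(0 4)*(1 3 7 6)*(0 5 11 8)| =9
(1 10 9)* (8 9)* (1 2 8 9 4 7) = (1 10 9 2 8 4 7) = [0, 10, 8, 3, 7, 5, 6, 1, 4, 2, 9]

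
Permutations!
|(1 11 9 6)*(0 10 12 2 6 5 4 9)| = |(0 10 12 2 6 1 11)(4 9 5)| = 21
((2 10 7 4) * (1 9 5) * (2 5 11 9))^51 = ((1 2 10 7 4 5)(9 11))^51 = (1 7)(2 4)(5 10)(9 11)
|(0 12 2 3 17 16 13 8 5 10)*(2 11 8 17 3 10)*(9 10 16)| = 11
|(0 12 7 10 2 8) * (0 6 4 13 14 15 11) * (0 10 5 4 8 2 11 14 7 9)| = |(0 12 9)(4 13 7 5)(6 8)(10 11)(14 15)| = 12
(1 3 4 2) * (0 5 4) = (0 5 4 2 1 3) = [5, 3, 1, 0, 2, 4]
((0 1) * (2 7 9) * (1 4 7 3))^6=((0 4 7 9 2 3 1))^6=(0 1 3 2 9 7 4)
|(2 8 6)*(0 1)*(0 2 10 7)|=7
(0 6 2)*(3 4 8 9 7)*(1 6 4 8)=(0 4 1 6 2)(3 8 9 7)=[4, 6, 0, 8, 1, 5, 2, 3, 9, 7]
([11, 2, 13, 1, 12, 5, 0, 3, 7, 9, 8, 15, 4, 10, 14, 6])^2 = [15, 13, 10, 2, 4, 5, 11, 1, 3, 9, 7, 6, 12, 8, 14, 0]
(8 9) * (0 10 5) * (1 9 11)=(0 10 5)(1 9 8 11)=[10, 9, 2, 3, 4, 0, 6, 7, 11, 8, 5, 1]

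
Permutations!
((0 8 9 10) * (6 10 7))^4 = ((0 8 9 7 6 10))^4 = (0 6 9)(7 8 10)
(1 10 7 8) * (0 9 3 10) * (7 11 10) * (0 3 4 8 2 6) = (0 9 4 8 1 3 7 2 6)(10 11) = [9, 3, 6, 7, 8, 5, 0, 2, 1, 4, 11, 10]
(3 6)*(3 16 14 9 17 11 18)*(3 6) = (6 16 14 9 17 11 18) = [0, 1, 2, 3, 4, 5, 16, 7, 8, 17, 10, 18, 12, 13, 9, 15, 14, 11, 6]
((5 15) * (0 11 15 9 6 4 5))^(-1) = (0 15 11)(4 6 9 5)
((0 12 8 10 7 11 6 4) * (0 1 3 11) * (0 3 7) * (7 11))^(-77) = ((0 12 8 10)(1 11 6 4)(3 7))^(-77) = (0 10 8 12)(1 4 6 11)(3 7)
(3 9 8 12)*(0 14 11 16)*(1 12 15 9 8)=(0 14 11 16)(1 12 3 8 15 9)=[14, 12, 2, 8, 4, 5, 6, 7, 15, 1, 10, 16, 3, 13, 11, 9, 0]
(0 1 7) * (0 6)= (0 1 7 6)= [1, 7, 2, 3, 4, 5, 0, 6]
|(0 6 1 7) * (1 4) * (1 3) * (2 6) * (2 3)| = |(0 3 1 7)(2 6 4)| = 12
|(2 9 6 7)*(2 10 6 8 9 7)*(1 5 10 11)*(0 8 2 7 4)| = |(0 8 9 2 4)(1 5 10 6 7 11)| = 30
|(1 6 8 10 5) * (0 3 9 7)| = 20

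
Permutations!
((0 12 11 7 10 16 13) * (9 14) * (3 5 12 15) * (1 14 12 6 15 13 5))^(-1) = (0 13)(1 3 15 6 5 16 10 7 11 12 9 14)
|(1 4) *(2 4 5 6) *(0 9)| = 10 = |(0 9)(1 5 6 2 4)|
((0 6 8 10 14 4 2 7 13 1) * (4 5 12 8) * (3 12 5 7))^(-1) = (0 1 13 7 14 10 8 12 3 2 4 6)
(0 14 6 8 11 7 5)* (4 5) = [14, 1, 2, 3, 5, 0, 8, 4, 11, 9, 10, 7, 12, 13, 6] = (0 14 6 8 11 7 4 5)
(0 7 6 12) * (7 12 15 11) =(0 12)(6 15 11 7) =[12, 1, 2, 3, 4, 5, 15, 6, 8, 9, 10, 7, 0, 13, 14, 11]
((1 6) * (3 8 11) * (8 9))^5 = ((1 6)(3 9 8 11))^5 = (1 6)(3 9 8 11)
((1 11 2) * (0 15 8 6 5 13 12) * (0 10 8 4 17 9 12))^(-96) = ((0 15 4 17 9 12 10 8 6 5 13)(1 11 2))^(-96) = (0 17 10 5 15 9 8 13 4 12 6)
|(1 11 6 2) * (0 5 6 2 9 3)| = |(0 5 6 9 3)(1 11 2)| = 15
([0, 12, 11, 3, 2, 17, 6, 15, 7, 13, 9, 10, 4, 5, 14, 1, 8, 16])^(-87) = (1 8 5 10 4 15 16 13 11 12 7 17 9 2)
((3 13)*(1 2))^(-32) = ((1 2)(3 13))^(-32) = (13)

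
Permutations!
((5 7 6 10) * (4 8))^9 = (4 8)(5 7 6 10)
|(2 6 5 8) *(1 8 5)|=4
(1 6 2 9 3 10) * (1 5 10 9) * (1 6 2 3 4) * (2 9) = (1 9 4)(2 6 3)(5 10) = [0, 9, 6, 2, 1, 10, 3, 7, 8, 4, 5]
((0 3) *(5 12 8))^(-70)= ((0 3)(5 12 8))^(-70)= (5 8 12)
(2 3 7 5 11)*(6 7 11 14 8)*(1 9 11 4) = (1 9 11 2 3 4)(5 14 8 6 7) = [0, 9, 3, 4, 1, 14, 7, 5, 6, 11, 10, 2, 12, 13, 8]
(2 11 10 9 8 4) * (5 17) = (2 11 10 9 8 4)(5 17) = [0, 1, 11, 3, 2, 17, 6, 7, 4, 8, 9, 10, 12, 13, 14, 15, 16, 5]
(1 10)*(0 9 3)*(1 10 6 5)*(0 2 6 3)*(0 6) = [9, 3, 0, 2, 4, 1, 5, 7, 8, 6, 10] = (10)(0 9 6 5 1 3 2)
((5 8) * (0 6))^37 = (0 6)(5 8)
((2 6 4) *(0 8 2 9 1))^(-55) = (0 8 2 6 4 9 1)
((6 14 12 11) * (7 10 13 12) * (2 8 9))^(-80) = ((2 8 9)(6 14 7 10 13 12 11))^(-80) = (2 8 9)(6 13 14 12 7 11 10)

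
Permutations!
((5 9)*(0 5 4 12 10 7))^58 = ((0 5 9 4 12 10 7))^58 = (0 9 12 7 5 4 10)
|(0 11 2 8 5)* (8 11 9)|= 4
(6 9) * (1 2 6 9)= (9)(1 2 6)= [0, 2, 6, 3, 4, 5, 1, 7, 8, 9]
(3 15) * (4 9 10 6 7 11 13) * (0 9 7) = [9, 1, 2, 15, 7, 5, 0, 11, 8, 10, 6, 13, 12, 4, 14, 3] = (0 9 10 6)(3 15)(4 7 11 13)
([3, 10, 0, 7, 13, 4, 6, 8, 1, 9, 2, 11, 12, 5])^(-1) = (0 2 10 1 8 7 3)(4 5 13)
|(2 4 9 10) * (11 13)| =|(2 4 9 10)(11 13)| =4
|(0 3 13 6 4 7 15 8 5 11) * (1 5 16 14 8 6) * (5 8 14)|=|(0 3 13 1 8 16 5 11)(4 7 15 6)|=8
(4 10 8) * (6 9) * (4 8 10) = [0, 1, 2, 3, 4, 5, 9, 7, 8, 6, 10] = (10)(6 9)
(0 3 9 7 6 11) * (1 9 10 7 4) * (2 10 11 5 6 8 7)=(0 3 11)(1 9 4)(2 10)(5 6)(7 8)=[3, 9, 10, 11, 1, 6, 5, 8, 7, 4, 2, 0]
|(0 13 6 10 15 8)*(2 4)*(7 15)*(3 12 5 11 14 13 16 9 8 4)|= 12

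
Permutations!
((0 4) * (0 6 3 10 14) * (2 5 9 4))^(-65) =((0 2 5 9 4 6 3 10 14))^(-65) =(0 10 6 9 2 14 3 4 5)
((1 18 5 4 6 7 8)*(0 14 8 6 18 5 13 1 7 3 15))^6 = (0 15 3 6 7 8 14)(1 5 4 18 13)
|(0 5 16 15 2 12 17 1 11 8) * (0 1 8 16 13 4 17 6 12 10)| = 12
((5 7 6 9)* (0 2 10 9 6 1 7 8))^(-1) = ((0 2 10 9 5 8)(1 7))^(-1) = (0 8 5 9 10 2)(1 7)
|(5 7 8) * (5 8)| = |(8)(5 7)| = 2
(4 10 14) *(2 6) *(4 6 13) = (2 13 4 10 14 6) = [0, 1, 13, 3, 10, 5, 2, 7, 8, 9, 14, 11, 12, 4, 6]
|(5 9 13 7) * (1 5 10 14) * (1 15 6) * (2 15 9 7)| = |(1 5 7 10 14 9 13 2 15 6)| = 10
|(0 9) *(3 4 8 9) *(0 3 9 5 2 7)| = |(0 9 3 4 8 5 2 7)| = 8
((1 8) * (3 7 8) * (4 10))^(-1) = ((1 3 7 8)(4 10))^(-1) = (1 8 7 3)(4 10)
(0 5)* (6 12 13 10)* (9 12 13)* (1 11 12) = (0 5)(1 11 12 9)(6 13 10) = [5, 11, 2, 3, 4, 0, 13, 7, 8, 1, 6, 12, 9, 10]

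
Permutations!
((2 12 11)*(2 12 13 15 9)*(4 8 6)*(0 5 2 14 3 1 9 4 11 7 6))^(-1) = ((0 5 2 13 15 4 8)(1 9 14 3)(6 11 12 7))^(-1) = (0 8 4 15 13 2 5)(1 3 14 9)(6 7 12 11)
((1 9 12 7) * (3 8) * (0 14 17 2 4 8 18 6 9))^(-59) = (0 3 1 8 7 4 12 2 9 17 6 14 18)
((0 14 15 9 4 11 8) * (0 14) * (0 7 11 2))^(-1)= ((0 7 11 8 14 15 9 4 2))^(-1)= (0 2 4 9 15 14 8 11 7)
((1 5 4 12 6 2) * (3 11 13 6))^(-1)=((1 5 4 12 3 11 13 6 2))^(-1)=(1 2 6 13 11 3 12 4 5)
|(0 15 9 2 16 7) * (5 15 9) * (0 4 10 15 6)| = 10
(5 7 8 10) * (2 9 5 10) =(10)(2 9 5 7 8) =[0, 1, 9, 3, 4, 7, 6, 8, 2, 5, 10]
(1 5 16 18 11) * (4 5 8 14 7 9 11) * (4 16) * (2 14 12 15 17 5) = [0, 8, 14, 3, 2, 4, 6, 9, 12, 11, 10, 1, 15, 13, 7, 17, 18, 5, 16] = (1 8 12 15 17 5 4 2 14 7 9 11)(16 18)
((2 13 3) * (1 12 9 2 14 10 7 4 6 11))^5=(1 3 6 2 7 12 14 11 13 4 9 10)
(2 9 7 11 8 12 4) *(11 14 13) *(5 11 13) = (2 9 7 14 5 11 8 12 4) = [0, 1, 9, 3, 2, 11, 6, 14, 12, 7, 10, 8, 4, 13, 5]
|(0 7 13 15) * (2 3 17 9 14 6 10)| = |(0 7 13 15)(2 3 17 9 14 6 10)| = 28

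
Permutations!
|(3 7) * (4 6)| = 2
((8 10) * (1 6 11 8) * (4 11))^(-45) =((1 6 4 11 8 10))^(-45) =(1 11)(4 10)(6 8)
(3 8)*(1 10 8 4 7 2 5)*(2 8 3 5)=(1 10 3 4 7 8 5)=[0, 10, 2, 4, 7, 1, 6, 8, 5, 9, 3]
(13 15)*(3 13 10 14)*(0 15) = (0 15 10 14 3 13) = [15, 1, 2, 13, 4, 5, 6, 7, 8, 9, 14, 11, 12, 0, 3, 10]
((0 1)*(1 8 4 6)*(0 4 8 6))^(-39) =(8)(0 6 1 4)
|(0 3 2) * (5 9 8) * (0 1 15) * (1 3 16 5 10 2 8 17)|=|(0 16 5 9 17 1 15)(2 3 8 10)|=28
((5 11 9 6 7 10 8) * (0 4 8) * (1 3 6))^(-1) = (0 10 7 6 3 1 9 11 5 8 4)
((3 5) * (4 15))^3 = (3 5)(4 15)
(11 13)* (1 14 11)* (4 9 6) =(1 14 11 13)(4 9 6) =[0, 14, 2, 3, 9, 5, 4, 7, 8, 6, 10, 13, 12, 1, 11]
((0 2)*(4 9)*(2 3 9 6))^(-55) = ((0 3 9 4 6 2))^(-55) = (0 2 6 4 9 3)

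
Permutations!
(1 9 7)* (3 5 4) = (1 9 7)(3 5 4) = [0, 9, 2, 5, 3, 4, 6, 1, 8, 7]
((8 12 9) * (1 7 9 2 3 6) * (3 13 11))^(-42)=(1 3 13 12 9)(2 8 7 6 11)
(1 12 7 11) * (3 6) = (1 12 7 11)(3 6) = [0, 12, 2, 6, 4, 5, 3, 11, 8, 9, 10, 1, 7]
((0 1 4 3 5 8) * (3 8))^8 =(8)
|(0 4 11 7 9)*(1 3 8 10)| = |(0 4 11 7 9)(1 3 8 10)| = 20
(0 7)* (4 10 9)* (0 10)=(0 7 10 9 4)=[7, 1, 2, 3, 0, 5, 6, 10, 8, 4, 9]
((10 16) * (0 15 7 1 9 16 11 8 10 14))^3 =((0 15 7 1 9 16 14)(8 10 11))^3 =(0 1 14 7 16 15 9)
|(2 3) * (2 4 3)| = |(3 4)| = 2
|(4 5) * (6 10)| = 2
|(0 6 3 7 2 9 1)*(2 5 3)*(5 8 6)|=|(0 5 3 7 8 6 2 9 1)|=9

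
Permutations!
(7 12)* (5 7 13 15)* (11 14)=[0, 1, 2, 3, 4, 7, 6, 12, 8, 9, 10, 14, 13, 15, 11, 5]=(5 7 12 13 15)(11 14)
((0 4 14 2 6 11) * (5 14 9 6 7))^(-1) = ((0 4 9 6 11)(2 7 5 14))^(-1) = (0 11 6 9 4)(2 14 5 7)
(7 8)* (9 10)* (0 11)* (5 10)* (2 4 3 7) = (0 11)(2 4 3 7 8)(5 10 9) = [11, 1, 4, 7, 3, 10, 6, 8, 2, 5, 9, 0]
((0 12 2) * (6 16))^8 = ((0 12 2)(6 16))^8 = (16)(0 2 12)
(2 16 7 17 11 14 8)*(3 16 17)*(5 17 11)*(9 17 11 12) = (2 12 9 17 5 11 14 8)(3 16 7) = [0, 1, 12, 16, 4, 11, 6, 3, 2, 17, 10, 14, 9, 13, 8, 15, 7, 5]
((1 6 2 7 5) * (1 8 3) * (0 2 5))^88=((0 2 7)(1 6 5 8 3))^88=(0 2 7)(1 8 6 3 5)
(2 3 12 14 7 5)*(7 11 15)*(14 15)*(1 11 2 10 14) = [0, 11, 3, 12, 4, 10, 6, 5, 8, 9, 14, 1, 15, 13, 2, 7] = (1 11)(2 3 12 15 7 5 10 14)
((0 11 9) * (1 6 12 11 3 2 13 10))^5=(0 1)(2 12)(3 6)(9 10)(11 13)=((0 3 2 13 10 1 6 12 11 9))^5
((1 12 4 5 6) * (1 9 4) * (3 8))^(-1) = (1 12)(3 8)(4 9 6 5)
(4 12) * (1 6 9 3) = (1 6 9 3)(4 12) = [0, 6, 2, 1, 12, 5, 9, 7, 8, 3, 10, 11, 4]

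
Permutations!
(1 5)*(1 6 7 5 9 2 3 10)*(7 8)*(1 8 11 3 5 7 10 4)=(1 9 2 5 6 11 3 4)(8 10)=[0, 9, 5, 4, 1, 6, 11, 7, 10, 2, 8, 3]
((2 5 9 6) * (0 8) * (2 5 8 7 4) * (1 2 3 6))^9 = ((0 7 4 3 6 5 9 1 2 8))^9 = (0 8 2 1 9 5 6 3 4 7)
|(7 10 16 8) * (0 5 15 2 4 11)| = 12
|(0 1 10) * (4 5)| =6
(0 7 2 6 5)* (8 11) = (0 7 2 6 5)(8 11) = [7, 1, 6, 3, 4, 0, 5, 2, 11, 9, 10, 8]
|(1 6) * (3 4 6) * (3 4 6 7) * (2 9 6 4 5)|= 15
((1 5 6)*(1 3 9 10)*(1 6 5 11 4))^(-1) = (1 4 11)(3 6 10 9)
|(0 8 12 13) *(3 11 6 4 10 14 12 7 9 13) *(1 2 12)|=45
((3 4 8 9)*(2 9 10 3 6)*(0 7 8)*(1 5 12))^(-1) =((0 7 8 10 3 4)(1 5 12)(2 9 6))^(-1) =(0 4 3 10 8 7)(1 12 5)(2 6 9)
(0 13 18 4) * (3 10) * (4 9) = (0 13 18 9 4)(3 10) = [13, 1, 2, 10, 0, 5, 6, 7, 8, 4, 3, 11, 12, 18, 14, 15, 16, 17, 9]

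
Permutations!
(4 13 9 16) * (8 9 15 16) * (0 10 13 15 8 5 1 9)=(0 10 13 8)(1 9 5)(4 15 16)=[10, 9, 2, 3, 15, 1, 6, 7, 0, 5, 13, 11, 12, 8, 14, 16, 4]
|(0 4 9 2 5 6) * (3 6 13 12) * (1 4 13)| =5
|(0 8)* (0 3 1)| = 4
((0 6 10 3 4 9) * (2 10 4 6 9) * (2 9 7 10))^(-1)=(0 9 4 6 3 10 7)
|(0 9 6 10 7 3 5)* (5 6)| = |(0 9 5)(3 6 10 7)| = 12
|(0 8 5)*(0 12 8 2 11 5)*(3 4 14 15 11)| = 10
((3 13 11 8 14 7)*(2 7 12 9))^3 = (2 13 14)(3 8 9)(7 11 12)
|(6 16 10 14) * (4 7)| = |(4 7)(6 16 10 14)| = 4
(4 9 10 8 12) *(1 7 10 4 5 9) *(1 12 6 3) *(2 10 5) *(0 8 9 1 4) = (0 8 6 3 4 12 2 10 9)(1 7 5) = [8, 7, 10, 4, 12, 1, 3, 5, 6, 0, 9, 11, 2]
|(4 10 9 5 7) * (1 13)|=10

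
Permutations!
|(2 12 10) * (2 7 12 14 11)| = |(2 14 11)(7 12 10)| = 3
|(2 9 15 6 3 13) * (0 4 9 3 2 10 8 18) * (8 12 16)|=13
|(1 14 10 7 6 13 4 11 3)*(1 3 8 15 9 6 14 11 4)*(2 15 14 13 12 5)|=42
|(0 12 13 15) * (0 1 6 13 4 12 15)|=10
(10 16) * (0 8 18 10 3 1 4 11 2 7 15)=[8, 4, 7, 1, 11, 5, 6, 15, 18, 9, 16, 2, 12, 13, 14, 0, 3, 17, 10]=(0 8 18 10 16 3 1 4 11 2 7 15)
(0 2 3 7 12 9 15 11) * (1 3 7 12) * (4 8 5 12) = (0 2 7 1 3 4 8 5 12 9 15 11) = [2, 3, 7, 4, 8, 12, 6, 1, 5, 15, 10, 0, 9, 13, 14, 11]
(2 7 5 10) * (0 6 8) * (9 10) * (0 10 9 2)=[6, 1, 7, 3, 4, 2, 8, 5, 10, 9, 0]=(0 6 8 10)(2 7 5)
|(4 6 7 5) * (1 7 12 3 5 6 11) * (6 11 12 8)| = 12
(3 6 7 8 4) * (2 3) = [0, 1, 3, 6, 2, 5, 7, 8, 4] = (2 3 6 7 8 4)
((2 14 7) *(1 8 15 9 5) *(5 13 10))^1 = ((1 8 15 9 13 10 5)(2 14 7))^1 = (1 8 15 9 13 10 5)(2 14 7)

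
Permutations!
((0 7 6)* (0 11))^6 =(0 6)(7 11)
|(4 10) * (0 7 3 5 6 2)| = 6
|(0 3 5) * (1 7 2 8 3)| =7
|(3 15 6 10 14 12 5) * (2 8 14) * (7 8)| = 10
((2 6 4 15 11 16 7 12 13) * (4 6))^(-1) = ((2 4 15 11 16 7 12 13))^(-1) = (2 13 12 7 16 11 15 4)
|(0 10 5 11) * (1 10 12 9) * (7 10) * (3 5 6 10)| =8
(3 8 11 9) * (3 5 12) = [0, 1, 2, 8, 4, 12, 6, 7, 11, 5, 10, 9, 3] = (3 8 11 9 5 12)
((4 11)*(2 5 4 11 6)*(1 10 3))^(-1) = ((11)(1 10 3)(2 5 4 6))^(-1) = (11)(1 3 10)(2 6 4 5)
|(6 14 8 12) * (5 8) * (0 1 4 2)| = 20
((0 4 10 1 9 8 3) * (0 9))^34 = (0 10)(1 4)(3 9 8)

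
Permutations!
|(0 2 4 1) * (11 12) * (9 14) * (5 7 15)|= 12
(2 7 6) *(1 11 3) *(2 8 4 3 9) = (1 11 9 2 7 6 8 4 3) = [0, 11, 7, 1, 3, 5, 8, 6, 4, 2, 10, 9]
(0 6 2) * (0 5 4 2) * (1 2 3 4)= (0 6)(1 2 5)(3 4)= [6, 2, 5, 4, 3, 1, 0]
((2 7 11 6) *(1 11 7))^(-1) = (1 2 6 11)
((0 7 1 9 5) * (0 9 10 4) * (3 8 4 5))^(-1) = ((0 7 1 10 5 9 3 8 4))^(-1) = (0 4 8 3 9 5 10 1 7)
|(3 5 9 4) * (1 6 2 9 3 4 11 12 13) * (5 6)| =|(1 5 3 6 2 9 11 12 13)| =9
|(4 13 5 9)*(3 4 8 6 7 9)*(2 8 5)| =9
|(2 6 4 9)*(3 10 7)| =12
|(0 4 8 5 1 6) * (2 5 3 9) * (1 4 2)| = 9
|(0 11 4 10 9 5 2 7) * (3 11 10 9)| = |(0 10 3 11 4 9 5 2 7)| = 9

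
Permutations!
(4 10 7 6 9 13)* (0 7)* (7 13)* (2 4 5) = (0 13 5 2 4 10)(6 9 7) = [13, 1, 4, 3, 10, 2, 9, 6, 8, 7, 0, 11, 12, 5]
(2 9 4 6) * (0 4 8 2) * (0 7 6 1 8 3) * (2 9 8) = (0 4 1 2 8 9 3)(6 7) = [4, 2, 8, 0, 1, 5, 7, 6, 9, 3]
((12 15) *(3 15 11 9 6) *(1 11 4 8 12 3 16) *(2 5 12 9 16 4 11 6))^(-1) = (1 16 11 12 5 2 9 8 4 6)(3 15) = ((1 6 4 8 9 2 5 12 11 16)(3 15))^(-1)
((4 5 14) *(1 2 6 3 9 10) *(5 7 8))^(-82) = (1 6 9)(2 3 10)(4 5 7 14 8) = ((1 2 6 3 9 10)(4 7 8 5 14))^(-82)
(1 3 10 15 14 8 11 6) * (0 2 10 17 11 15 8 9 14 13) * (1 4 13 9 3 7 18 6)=(0 2 10 8 15 9 14 3 17 11 1 7 18 6 4 13)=[2, 7, 10, 17, 13, 5, 4, 18, 15, 14, 8, 1, 12, 0, 3, 9, 16, 11, 6]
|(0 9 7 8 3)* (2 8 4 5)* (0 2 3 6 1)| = |(0 9 7 4 5 3 2 8 6 1)| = 10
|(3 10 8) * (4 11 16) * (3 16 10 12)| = |(3 12)(4 11 10 8 16)| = 10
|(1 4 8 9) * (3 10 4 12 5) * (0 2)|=|(0 2)(1 12 5 3 10 4 8 9)|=8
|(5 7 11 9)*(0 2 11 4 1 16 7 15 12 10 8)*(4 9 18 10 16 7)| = |(0 2 11 18 10 8)(1 7 9 5 15 12 16 4)| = 24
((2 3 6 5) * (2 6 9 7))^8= ((2 3 9 7)(5 6))^8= (9)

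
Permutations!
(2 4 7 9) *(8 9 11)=(2 4 7 11 8 9)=[0, 1, 4, 3, 7, 5, 6, 11, 9, 2, 10, 8]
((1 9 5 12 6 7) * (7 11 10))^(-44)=((1 9 5 12 6 11 10 7))^(-44)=(1 6)(5 10)(7 12)(9 11)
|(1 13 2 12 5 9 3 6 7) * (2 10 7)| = |(1 13 10 7)(2 12 5 9 3 6)| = 12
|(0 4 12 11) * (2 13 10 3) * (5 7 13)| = 12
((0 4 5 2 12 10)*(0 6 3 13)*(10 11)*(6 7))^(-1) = ((0 4 5 2 12 11 10 7 6 3 13))^(-1) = (0 13 3 6 7 10 11 12 2 5 4)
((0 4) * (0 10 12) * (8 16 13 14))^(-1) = (0 12 10 4)(8 14 13 16)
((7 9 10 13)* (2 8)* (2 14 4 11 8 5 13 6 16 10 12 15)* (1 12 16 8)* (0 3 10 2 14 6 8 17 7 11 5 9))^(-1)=((0 3 10 8 6 17 7)(1 12 15 14 4 5 13 11)(2 9 16))^(-1)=(0 7 17 6 8 10 3)(1 11 13 5 4 14 15 12)(2 16 9)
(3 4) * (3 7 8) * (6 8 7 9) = (3 4 9 6 8) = [0, 1, 2, 4, 9, 5, 8, 7, 3, 6]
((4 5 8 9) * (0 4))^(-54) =(0 4 5 8 9)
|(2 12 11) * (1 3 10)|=3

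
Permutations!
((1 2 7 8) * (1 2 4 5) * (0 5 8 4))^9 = (2 7 4 8)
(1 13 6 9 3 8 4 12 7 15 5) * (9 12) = [0, 13, 2, 8, 9, 1, 12, 15, 4, 3, 10, 11, 7, 6, 14, 5] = (1 13 6 12 7 15 5)(3 8 4 9)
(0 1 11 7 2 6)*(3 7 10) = (0 1 11 10 3 7 2 6) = [1, 11, 6, 7, 4, 5, 0, 2, 8, 9, 3, 10]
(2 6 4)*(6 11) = (2 11 6 4) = [0, 1, 11, 3, 2, 5, 4, 7, 8, 9, 10, 6]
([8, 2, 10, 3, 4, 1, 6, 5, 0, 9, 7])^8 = (1 7 2 5 10)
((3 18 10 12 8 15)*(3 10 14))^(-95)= (3 18 14)(8 15 10 12)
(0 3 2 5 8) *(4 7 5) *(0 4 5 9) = (0 3 2 5 8 4 7 9) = [3, 1, 5, 2, 7, 8, 6, 9, 4, 0]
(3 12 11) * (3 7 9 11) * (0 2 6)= (0 2 6)(3 12)(7 9 11)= [2, 1, 6, 12, 4, 5, 0, 9, 8, 11, 10, 7, 3]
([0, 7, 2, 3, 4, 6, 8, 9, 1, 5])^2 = (1 9 6)(5 8 7)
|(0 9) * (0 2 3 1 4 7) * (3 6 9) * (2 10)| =|(0 3 1 4 7)(2 6 9 10)| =20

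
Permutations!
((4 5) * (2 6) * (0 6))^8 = ((0 6 2)(4 5))^8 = (0 2 6)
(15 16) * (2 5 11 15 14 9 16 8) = (2 5 11 15 8)(9 16 14) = [0, 1, 5, 3, 4, 11, 6, 7, 2, 16, 10, 15, 12, 13, 9, 8, 14]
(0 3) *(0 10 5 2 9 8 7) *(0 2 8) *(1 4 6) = (0 3 10 5 8 7 2 9)(1 4 6) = [3, 4, 9, 10, 6, 8, 1, 2, 7, 0, 5]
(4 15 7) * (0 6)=(0 6)(4 15 7)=[6, 1, 2, 3, 15, 5, 0, 4, 8, 9, 10, 11, 12, 13, 14, 7]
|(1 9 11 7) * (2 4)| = 4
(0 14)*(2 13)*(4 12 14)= (0 4 12 14)(2 13)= [4, 1, 13, 3, 12, 5, 6, 7, 8, 9, 10, 11, 14, 2, 0]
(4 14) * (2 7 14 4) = [0, 1, 7, 3, 4, 5, 6, 14, 8, 9, 10, 11, 12, 13, 2] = (2 7 14)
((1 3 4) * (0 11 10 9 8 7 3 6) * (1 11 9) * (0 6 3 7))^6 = (1 3 4 11 10)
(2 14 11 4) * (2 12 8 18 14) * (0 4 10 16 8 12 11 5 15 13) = (0 4 11 10 16 8 18 14 5 15 13) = [4, 1, 2, 3, 11, 15, 6, 7, 18, 9, 16, 10, 12, 0, 5, 13, 8, 17, 14]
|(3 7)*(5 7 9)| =4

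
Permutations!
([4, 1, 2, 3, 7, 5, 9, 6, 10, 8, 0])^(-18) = (0 6 10 7 8 4 9)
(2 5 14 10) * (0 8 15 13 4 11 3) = (0 8 15 13 4 11 3)(2 5 14 10) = [8, 1, 5, 0, 11, 14, 6, 7, 15, 9, 2, 3, 12, 4, 10, 13]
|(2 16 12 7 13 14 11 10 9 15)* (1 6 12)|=12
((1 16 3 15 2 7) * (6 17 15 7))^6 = (1 3)(2 17)(6 15)(7 16) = ((1 16 3 7)(2 6 17 15))^6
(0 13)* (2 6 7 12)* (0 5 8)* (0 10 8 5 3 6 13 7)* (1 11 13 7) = (0 1 11 13 3 6)(2 7 12)(8 10) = [1, 11, 7, 6, 4, 5, 0, 12, 10, 9, 8, 13, 2, 3]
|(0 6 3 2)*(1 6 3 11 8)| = 12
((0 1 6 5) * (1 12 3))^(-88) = ((0 12 3 1 6 5))^(-88) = (0 3 6)(1 5 12)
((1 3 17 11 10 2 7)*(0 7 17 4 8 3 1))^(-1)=(0 7)(2 10 11 17)(3 8 4)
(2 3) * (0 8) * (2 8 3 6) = [3, 1, 6, 8, 4, 5, 2, 7, 0] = (0 3 8)(2 6)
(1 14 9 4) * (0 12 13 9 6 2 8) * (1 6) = (0 12 13 9 4 6 2 8)(1 14) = [12, 14, 8, 3, 6, 5, 2, 7, 0, 4, 10, 11, 13, 9, 1]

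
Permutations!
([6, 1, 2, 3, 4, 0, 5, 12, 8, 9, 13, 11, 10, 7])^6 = [0, 1, 2, 3, 4, 5, 6, 10, 8, 9, 7, 11, 13, 12]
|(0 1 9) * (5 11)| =|(0 1 9)(5 11)| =6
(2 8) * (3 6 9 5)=(2 8)(3 6 9 5)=[0, 1, 8, 6, 4, 3, 9, 7, 2, 5]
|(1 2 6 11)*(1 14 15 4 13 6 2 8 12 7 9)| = 30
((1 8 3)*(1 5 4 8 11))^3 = ((1 11)(3 5 4 8))^3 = (1 11)(3 8 4 5)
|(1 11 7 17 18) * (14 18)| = 6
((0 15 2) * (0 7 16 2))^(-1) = ((0 15)(2 7 16))^(-1) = (0 15)(2 16 7)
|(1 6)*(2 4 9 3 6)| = |(1 2 4 9 3 6)| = 6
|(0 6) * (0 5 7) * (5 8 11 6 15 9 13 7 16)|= |(0 15 9 13 7)(5 16)(6 8 11)|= 30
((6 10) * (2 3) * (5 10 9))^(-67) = (2 3)(5 10 6 9)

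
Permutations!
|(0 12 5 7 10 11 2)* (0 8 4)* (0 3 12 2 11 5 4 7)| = 6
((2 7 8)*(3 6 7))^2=(2 6 8 3 7)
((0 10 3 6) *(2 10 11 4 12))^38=((0 11 4 12 2 10 3 6))^38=(0 3 2 4)(6 10 12 11)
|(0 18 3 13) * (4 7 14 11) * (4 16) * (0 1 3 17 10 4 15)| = |(0 18 17 10 4 7 14 11 16 15)(1 3 13)| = 30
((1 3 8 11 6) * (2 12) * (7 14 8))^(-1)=((1 3 7 14 8 11 6)(2 12))^(-1)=(1 6 11 8 14 7 3)(2 12)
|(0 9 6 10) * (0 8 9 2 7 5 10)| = 8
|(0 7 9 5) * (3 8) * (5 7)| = 2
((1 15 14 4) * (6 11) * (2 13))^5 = (1 15 14 4)(2 13)(6 11)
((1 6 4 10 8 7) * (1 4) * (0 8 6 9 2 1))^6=((0 8 7 4 10 6)(1 9 2))^6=(10)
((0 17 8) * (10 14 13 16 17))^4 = ((0 10 14 13 16 17 8))^4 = (0 16 10 17 14 8 13)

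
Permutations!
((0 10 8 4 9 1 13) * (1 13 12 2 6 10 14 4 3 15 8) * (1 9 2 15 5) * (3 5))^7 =((0 14 4 2 6 10 9 13)(1 12 15 8 5))^7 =(0 13 9 10 6 2 4 14)(1 15 5 12 8)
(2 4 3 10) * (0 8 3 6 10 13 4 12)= (0 8 3 13 4 6 10 2 12)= [8, 1, 12, 13, 6, 5, 10, 7, 3, 9, 2, 11, 0, 4]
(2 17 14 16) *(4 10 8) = [0, 1, 17, 3, 10, 5, 6, 7, 4, 9, 8, 11, 12, 13, 16, 15, 2, 14] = (2 17 14 16)(4 10 8)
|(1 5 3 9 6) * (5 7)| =6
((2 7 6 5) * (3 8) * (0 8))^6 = ((0 8 3)(2 7 6 5))^6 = (8)(2 6)(5 7)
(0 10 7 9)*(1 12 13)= (0 10 7 9)(1 12 13)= [10, 12, 2, 3, 4, 5, 6, 9, 8, 0, 7, 11, 13, 1]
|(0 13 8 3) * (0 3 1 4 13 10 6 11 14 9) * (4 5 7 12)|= |(0 10 6 11 14 9)(1 5 7 12 4 13 8)|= 42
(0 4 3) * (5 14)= (0 4 3)(5 14)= [4, 1, 2, 0, 3, 14, 6, 7, 8, 9, 10, 11, 12, 13, 5]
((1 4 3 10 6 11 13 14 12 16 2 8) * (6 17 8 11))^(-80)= ((1 4 3 10 17 8)(2 11 13 14 12 16))^(-80)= (1 17 3)(2 12 13)(4 8 10)(11 16 14)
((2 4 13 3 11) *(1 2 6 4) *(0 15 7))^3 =(15)(1 2)(3 4 11 13 6)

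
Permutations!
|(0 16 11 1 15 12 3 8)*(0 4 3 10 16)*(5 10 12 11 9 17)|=15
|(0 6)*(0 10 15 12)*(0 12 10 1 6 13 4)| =|(0 13 4)(1 6)(10 15)| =6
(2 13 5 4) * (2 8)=(2 13 5 4 8)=[0, 1, 13, 3, 8, 4, 6, 7, 2, 9, 10, 11, 12, 5]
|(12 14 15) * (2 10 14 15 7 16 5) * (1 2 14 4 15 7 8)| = 11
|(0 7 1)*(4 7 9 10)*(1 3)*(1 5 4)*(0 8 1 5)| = 14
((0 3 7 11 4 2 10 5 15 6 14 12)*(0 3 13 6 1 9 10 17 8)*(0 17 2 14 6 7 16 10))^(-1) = (0 9 1 15 5 10 16 3 12 14 4 11 7 13)(8 17)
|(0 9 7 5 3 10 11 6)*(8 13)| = |(0 9 7 5 3 10 11 6)(8 13)| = 8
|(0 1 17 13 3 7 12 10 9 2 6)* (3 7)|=10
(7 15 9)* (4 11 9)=(4 11 9 7 15)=[0, 1, 2, 3, 11, 5, 6, 15, 8, 7, 10, 9, 12, 13, 14, 4]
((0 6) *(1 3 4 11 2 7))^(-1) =(0 6)(1 7 2 11 4 3) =((0 6)(1 3 4 11 2 7))^(-1)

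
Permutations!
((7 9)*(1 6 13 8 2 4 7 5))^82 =((1 6 13 8 2 4 7 9 5))^82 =(1 6 13 8 2 4 7 9 5)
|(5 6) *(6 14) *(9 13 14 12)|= 6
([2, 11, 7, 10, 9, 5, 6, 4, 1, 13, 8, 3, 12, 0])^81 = [4, 11, 9, 10, 0, 5, 6, 13, 1, 2, 8, 3, 12, 7]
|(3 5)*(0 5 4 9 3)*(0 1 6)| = |(0 5 1 6)(3 4 9)| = 12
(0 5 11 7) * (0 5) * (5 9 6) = [0, 1, 2, 3, 4, 11, 5, 9, 8, 6, 10, 7] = (5 11 7 9 6)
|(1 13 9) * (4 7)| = 6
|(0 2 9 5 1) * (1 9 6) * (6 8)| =|(0 2 8 6 1)(5 9)| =10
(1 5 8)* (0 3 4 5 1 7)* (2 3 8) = (0 8 7)(2 3 4 5) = [8, 1, 3, 4, 5, 2, 6, 0, 7]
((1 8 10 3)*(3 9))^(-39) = (1 8 10 9 3)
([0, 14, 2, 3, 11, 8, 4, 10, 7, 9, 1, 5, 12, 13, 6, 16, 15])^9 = (15 16)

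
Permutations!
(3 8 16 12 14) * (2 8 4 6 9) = [0, 1, 8, 4, 6, 5, 9, 7, 16, 2, 10, 11, 14, 13, 3, 15, 12] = (2 8 16 12 14 3 4 6 9)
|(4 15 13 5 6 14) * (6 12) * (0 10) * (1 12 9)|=18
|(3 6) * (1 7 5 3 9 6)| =4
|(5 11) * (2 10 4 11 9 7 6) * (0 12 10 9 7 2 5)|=|(0 12 10 4 11)(2 9)(5 7 6)|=30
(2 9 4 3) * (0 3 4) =[3, 1, 9, 2, 4, 5, 6, 7, 8, 0] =(0 3 2 9)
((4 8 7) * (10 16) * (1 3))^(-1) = ((1 3)(4 8 7)(10 16))^(-1) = (1 3)(4 7 8)(10 16)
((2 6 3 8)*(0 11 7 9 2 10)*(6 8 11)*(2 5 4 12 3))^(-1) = (0 10 8 2 6)(3 12 4 5 9 7 11)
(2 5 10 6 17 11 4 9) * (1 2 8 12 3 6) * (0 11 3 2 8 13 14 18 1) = (0 11 4 9 13 14 18 1 8 12 2 5 10)(3 6 17) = [11, 8, 5, 6, 9, 10, 17, 7, 12, 13, 0, 4, 2, 14, 18, 15, 16, 3, 1]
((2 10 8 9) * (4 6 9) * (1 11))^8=((1 11)(2 10 8 4 6 9))^8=(11)(2 8 6)(4 9 10)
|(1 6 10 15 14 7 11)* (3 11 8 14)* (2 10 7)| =10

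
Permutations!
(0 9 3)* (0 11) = (0 9 3 11) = [9, 1, 2, 11, 4, 5, 6, 7, 8, 3, 10, 0]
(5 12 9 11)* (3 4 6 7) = [0, 1, 2, 4, 6, 12, 7, 3, 8, 11, 10, 5, 9] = (3 4 6 7)(5 12 9 11)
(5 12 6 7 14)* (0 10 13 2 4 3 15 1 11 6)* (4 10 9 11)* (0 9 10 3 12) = (0 10 13 2 3 15 1 4 12 9 11 6 7 14 5) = [10, 4, 3, 15, 12, 0, 7, 14, 8, 11, 13, 6, 9, 2, 5, 1]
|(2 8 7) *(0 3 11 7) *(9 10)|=6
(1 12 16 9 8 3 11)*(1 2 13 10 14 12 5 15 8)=(1 5 15 8 3 11 2 13 10 14 12 16 9)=[0, 5, 13, 11, 4, 15, 6, 7, 3, 1, 14, 2, 16, 10, 12, 8, 9]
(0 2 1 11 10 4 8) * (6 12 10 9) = (0 2 1 11 9 6 12 10 4 8) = [2, 11, 1, 3, 8, 5, 12, 7, 0, 6, 4, 9, 10]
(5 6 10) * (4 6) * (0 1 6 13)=(0 1 6 10 5 4 13)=[1, 6, 2, 3, 13, 4, 10, 7, 8, 9, 5, 11, 12, 0]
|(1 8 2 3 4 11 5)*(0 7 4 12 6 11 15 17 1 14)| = 14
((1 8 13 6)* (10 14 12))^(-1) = (1 6 13 8)(10 12 14)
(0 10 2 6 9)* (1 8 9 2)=(0 10 1 8 9)(2 6)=[10, 8, 6, 3, 4, 5, 2, 7, 9, 0, 1]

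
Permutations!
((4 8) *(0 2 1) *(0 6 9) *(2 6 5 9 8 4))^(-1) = (0 9 5 1 2 8 6)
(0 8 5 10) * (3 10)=(0 8 5 3 10)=[8, 1, 2, 10, 4, 3, 6, 7, 5, 9, 0]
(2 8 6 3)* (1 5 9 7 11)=(1 5 9 7 11)(2 8 6 3)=[0, 5, 8, 2, 4, 9, 3, 11, 6, 7, 10, 1]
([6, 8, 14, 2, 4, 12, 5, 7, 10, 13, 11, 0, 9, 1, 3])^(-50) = (2 14 3)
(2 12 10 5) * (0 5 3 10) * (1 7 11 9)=(0 5 2 12)(1 7 11 9)(3 10)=[5, 7, 12, 10, 4, 2, 6, 11, 8, 1, 3, 9, 0]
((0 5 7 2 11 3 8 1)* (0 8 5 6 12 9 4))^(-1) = (0 4 9 12 6)(1 8)(2 7 5 3 11) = ((0 6 12 9 4)(1 8)(2 11 3 5 7))^(-1)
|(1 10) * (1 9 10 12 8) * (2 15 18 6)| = |(1 12 8)(2 15 18 6)(9 10)| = 12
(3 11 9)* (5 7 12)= (3 11 9)(5 7 12)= [0, 1, 2, 11, 4, 7, 6, 12, 8, 3, 10, 9, 5]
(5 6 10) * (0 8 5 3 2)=[8, 1, 0, 2, 4, 6, 10, 7, 5, 9, 3]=(0 8 5 6 10 3 2)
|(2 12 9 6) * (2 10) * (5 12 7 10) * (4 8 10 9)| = |(2 7 9 6 5 12 4 8 10)| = 9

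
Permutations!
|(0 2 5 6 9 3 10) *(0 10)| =6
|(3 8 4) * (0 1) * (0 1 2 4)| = 5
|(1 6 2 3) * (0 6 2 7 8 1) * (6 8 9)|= 15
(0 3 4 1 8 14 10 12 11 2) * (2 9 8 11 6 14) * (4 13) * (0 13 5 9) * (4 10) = [3, 11, 13, 5, 1, 9, 14, 7, 2, 8, 12, 0, 6, 10, 4] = (0 3 5 9 8 2 13 10 12 6 14 4 1 11)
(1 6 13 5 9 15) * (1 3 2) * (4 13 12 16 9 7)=(1 6 12 16 9 15 3 2)(4 13 5 7)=[0, 6, 1, 2, 13, 7, 12, 4, 8, 15, 10, 11, 16, 5, 14, 3, 9]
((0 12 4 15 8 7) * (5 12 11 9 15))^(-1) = (0 7 8 15 9 11)(4 12 5)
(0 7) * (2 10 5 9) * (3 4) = (0 7)(2 10 5 9)(3 4) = [7, 1, 10, 4, 3, 9, 6, 0, 8, 2, 5]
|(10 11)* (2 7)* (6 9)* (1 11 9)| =|(1 11 10 9 6)(2 7)| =10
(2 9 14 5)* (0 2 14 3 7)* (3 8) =(0 2 9 8 3 7)(5 14) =[2, 1, 9, 7, 4, 14, 6, 0, 3, 8, 10, 11, 12, 13, 5]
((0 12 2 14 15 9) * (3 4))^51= ((0 12 2 14 15 9)(3 4))^51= (0 14)(2 9)(3 4)(12 15)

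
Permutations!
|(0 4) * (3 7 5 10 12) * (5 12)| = |(0 4)(3 7 12)(5 10)| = 6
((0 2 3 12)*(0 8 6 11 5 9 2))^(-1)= (2 9 5 11 6 8 12 3)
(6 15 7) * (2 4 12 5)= (2 4 12 5)(6 15 7)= [0, 1, 4, 3, 12, 2, 15, 6, 8, 9, 10, 11, 5, 13, 14, 7]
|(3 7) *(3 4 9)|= 4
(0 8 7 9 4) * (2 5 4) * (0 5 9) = (0 8 7)(2 9)(4 5) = [8, 1, 9, 3, 5, 4, 6, 0, 7, 2]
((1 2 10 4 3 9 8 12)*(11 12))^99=(12)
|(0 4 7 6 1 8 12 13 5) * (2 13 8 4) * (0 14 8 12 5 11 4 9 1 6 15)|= |(0 2 13 11 4 7 15)(1 9)(5 14 8)|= 42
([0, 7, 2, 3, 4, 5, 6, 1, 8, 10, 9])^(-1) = [0, 7, 2, 3, 4, 5, 6, 1, 8, 10, 9]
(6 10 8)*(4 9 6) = (4 9 6 10 8) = [0, 1, 2, 3, 9, 5, 10, 7, 4, 6, 8]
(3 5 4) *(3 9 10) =(3 5 4 9 10) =[0, 1, 2, 5, 9, 4, 6, 7, 8, 10, 3]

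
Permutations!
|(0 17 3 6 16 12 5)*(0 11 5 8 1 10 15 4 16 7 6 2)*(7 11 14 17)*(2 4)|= |(0 7 6 11 5 14 17 3 4 16 12 8 1 10 15 2)|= 16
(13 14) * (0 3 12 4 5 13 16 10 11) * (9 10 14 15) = (0 3 12 4 5 13 15 9 10 11)(14 16) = [3, 1, 2, 12, 5, 13, 6, 7, 8, 10, 11, 0, 4, 15, 16, 9, 14]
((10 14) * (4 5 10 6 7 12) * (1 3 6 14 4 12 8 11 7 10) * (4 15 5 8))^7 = (1 3 6 10 15 5)(4 7 11 8)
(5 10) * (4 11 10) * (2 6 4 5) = [0, 1, 6, 3, 11, 5, 4, 7, 8, 9, 2, 10] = (2 6 4 11 10)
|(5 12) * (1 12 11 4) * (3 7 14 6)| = 20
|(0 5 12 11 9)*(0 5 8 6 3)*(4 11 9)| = 12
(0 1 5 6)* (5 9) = [1, 9, 2, 3, 4, 6, 0, 7, 8, 5] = (0 1 9 5 6)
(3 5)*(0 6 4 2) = (0 6 4 2)(3 5) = [6, 1, 0, 5, 2, 3, 4]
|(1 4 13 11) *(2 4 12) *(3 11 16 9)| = 9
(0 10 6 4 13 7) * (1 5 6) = (0 10 1 5 6 4 13 7) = [10, 5, 2, 3, 13, 6, 4, 0, 8, 9, 1, 11, 12, 7]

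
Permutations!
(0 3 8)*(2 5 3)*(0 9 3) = (0 2 5)(3 8 9) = [2, 1, 5, 8, 4, 0, 6, 7, 9, 3]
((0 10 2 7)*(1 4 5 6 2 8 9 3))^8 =((0 10 8 9 3 1 4 5 6 2 7))^8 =(0 6 1 8 7 5 3 10 2 4 9)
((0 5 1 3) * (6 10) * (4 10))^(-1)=(0 3 1 5)(4 6 10)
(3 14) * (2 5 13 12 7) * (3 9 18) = [0, 1, 5, 14, 4, 13, 6, 2, 8, 18, 10, 11, 7, 12, 9, 15, 16, 17, 3] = (2 5 13 12 7)(3 14 9 18)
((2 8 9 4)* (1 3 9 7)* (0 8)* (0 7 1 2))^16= ((0 8 1 3 9 4)(2 7))^16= (0 9 1)(3 8 4)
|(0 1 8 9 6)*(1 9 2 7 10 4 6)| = |(0 9 1 8 2 7 10 4 6)| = 9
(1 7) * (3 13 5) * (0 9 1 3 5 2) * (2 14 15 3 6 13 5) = (0 9 1 7 6 13 14 15 3 5 2) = [9, 7, 0, 5, 4, 2, 13, 6, 8, 1, 10, 11, 12, 14, 15, 3]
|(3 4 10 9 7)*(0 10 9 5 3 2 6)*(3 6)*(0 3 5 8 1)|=|(0 10 8 1)(2 5 6 3 4 9 7)|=28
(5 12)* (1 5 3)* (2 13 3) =(1 5 12 2 13 3) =[0, 5, 13, 1, 4, 12, 6, 7, 8, 9, 10, 11, 2, 3]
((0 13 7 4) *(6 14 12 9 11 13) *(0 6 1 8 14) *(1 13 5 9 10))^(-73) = (0 7 6 13 4)(1 14 10 8 12)(5 11 9)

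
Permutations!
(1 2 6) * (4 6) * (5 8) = (1 2 4 6)(5 8) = [0, 2, 4, 3, 6, 8, 1, 7, 5]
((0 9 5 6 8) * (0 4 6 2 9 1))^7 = ((0 1)(2 9 5)(4 6 8))^7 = (0 1)(2 9 5)(4 6 8)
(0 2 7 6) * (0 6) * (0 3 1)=(0 2 7 3 1)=[2, 0, 7, 1, 4, 5, 6, 3]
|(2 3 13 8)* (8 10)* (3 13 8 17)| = 6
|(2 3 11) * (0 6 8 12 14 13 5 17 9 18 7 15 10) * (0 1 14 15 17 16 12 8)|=24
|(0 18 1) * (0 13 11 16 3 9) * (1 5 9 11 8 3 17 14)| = 8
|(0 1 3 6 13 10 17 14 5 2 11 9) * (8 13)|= 13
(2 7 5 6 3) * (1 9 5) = (1 9 5 6 3 2 7) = [0, 9, 7, 2, 4, 6, 3, 1, 8, 5]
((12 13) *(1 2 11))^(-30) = ((1 2 11)(12 13))^(-30) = (13)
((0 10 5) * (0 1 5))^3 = ((0 10)(1 5))^3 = (0 10)(1 5)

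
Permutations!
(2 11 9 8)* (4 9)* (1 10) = [0, 10, 11, 3, 9, 5, 6, 7, 2, 8, 1, 4] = (1 10)(2 11 4 9 8)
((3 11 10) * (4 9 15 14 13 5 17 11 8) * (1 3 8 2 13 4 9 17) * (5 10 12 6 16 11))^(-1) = (1 5 17 4 14 15 9 8 10 13 2 3)(6 12 11 16)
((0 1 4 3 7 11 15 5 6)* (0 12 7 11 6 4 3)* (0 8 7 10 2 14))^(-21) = (0 8)(1 7)(2 5)(3 6)(4 14)(10 15)(11 12)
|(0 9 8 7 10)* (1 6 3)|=15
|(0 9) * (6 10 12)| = 6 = |(0 9)(6 10 12)|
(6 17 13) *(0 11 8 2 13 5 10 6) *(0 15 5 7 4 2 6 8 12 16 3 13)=(0 11 12 16 3 13 15 5 10 8 6 17 7 4 2)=[11, 1, 0, 13, 2, 10, 17, 4, 6, 9, 8, 12, 16, 15, 14, 5, 3, 7]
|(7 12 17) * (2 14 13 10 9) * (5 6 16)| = 15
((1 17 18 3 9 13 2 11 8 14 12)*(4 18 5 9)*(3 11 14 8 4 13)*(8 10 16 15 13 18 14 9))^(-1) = (1 12 14 4 11 18 3 9 2 13 15 16 10 8 5 17)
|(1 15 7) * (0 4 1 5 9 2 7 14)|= 20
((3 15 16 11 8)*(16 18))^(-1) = (3 8 11 16 18 15)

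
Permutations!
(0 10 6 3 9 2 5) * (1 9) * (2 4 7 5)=[10, 9, 2, 1, 7, 0, 3, 5, 8, 4, 6]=(0 10 6 3 1 9 4 7 5)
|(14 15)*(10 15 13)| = |(10 15 14 13)| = 4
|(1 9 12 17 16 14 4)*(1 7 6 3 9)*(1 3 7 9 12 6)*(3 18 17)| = |(1 18 17 16 14 4 9 6 7)(3 12)| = 18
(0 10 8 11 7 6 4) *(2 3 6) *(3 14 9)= [10, 1, 14, 6, 0, 5, 4, 2, 11, 3, 8, 7, 12, 13, 9]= (0 10 8 11 7 2 14 9 3 6 4)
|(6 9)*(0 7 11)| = 6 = |(0 7 11)(6 9)|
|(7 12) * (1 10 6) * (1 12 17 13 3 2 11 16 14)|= |(1 10 6 12 7 17 13 3 2 11 16 14)|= 12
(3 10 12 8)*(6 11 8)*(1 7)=(1 7)(3 10 12 6 11 8)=[0, 7, 2, 10, 4, 5, 11, 1, 3, 9, 12, 8, 6]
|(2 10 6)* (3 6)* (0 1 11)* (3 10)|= |(0 1 11)(2 3 6)|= 3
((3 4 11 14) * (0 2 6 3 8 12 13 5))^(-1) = ((0 2 6 3 4 11 14 8 12 13 5))^(-1) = (0 5 13 12 8 14 11 4 3 6 2)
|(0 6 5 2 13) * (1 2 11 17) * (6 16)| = 9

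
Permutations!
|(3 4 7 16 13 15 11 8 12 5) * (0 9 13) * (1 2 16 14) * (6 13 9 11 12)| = 15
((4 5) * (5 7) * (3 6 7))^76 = ((3 6 7 5 4))^76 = (3 6 7 5 4)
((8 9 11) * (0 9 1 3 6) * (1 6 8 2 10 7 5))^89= (0 9 11 2 10 7 5 1 3 8 6)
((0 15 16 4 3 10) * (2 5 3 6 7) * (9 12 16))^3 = (0 12 6 5)(2 10 9 4)(3 15 16 7)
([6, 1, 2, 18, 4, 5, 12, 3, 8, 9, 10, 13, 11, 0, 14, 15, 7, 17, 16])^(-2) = (0 11 6 13 12)(3 16)(7 18)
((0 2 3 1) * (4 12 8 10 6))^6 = (0 3)(1 2)(4 12 8 10 6)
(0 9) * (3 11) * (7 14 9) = (0 7 14 9)(3 11) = [7, 1, 2, 11, 4, 5, 6, 14, 8, 0, 10, 3, 12, 13, 9]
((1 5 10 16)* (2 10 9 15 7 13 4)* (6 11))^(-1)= ((1 5 9 15 7 13 4 2 10 16)(6 11))^(-1)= (1 16 10 2 4 13 7 15 9 5)(6 11)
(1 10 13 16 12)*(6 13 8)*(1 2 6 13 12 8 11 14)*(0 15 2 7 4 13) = [15, 10, 6, 3, 13, 5, 12, 4, 0, 9, 11, 14, 7, 16, 1, 2, 8] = (0 15 2 6 12 7 4 13 16 8)(1 10 11 14)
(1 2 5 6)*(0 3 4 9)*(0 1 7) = (0 3 4 9 1 2 5 6 7) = [3, 2, 5, 4, 9, 6, 7, 0, 8, 1]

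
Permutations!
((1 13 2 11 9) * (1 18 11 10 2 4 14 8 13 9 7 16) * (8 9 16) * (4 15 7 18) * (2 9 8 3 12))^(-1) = ((1 16)(2 10 9 4 14 8 13 15 7 3 12)(11 18))^(-1) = (1 16)(2 12 3 7 15 13 8 14 4 9 10)(11 18)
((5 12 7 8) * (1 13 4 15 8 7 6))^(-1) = ((1 13 4 15 8 5 12 6))^(-1) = (1 6 12 5 8 15 4 13)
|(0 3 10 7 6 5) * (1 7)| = |(0 3 10 1 7 6 5)| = 7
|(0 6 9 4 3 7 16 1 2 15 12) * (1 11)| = 12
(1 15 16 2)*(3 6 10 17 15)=[0, 3, 1, 6, 4, 5, 10, 7, 8, 9, 17, 11, 12, 13, 14, 16, 2, 15]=(1 3 6 10 17 15 16 2)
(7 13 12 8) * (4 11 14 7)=(4 11 14 7 13 12 8)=[0, 1, 2, 3, 11, 5, 6, 13, 4, 9, 10, 14, 8, 12, 7]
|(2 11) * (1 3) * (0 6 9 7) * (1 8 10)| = 4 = |(0 6 9 7)(1 3 8 10)(2 11)|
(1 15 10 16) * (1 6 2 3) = (1 15 10 16 6 2 3) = [0, 15, 3, 1, 4, 5, 2, 7, 8, 9, 16, 11, 12, 13, 14, 10, 6]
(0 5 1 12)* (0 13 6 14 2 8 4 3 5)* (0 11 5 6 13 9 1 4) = [11, 12, 8, 6, 3, 4, 14, 7, 0, 1, 10, 5, 9, 13, 2] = (0 11 5 4 3 6 14 2 8)(1 12 9)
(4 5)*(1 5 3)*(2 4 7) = (1 5 7 2 4 3) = [0, 5, 4, 1, 3, 7, 6, 2]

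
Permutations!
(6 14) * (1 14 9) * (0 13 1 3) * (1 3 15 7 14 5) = (0 13 3)(1 5)(6 9 15 7 14) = [13, 5, 2, 0, 4, 1, 9, 14, 8, 15, 10, 11, 12, 3, 6, 7]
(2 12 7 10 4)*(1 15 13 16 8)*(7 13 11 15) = (1 7 10 4 2 12 13 16 8)(11 15) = [0, 7, 12, 3, 2, 5, 6, 10, 1, 9, 4, 15, 13, 16, 14, 11, 8]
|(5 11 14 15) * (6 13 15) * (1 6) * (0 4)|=|(0 4)(1 6 13 15 5 11 14)|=14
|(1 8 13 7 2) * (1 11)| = 6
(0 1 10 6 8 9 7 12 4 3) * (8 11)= (0 1 10 6 11 8 9 7 12 4 3)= [1, 10, 2, 0, 3, 5, 11, 12, 9, 7, 6, 8, 4]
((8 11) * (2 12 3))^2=((2 12 3)(8 11))^2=(2 3 12)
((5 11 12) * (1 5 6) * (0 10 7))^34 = (0 10 7)(1 6 12 11 5)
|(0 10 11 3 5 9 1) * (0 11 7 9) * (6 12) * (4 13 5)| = 10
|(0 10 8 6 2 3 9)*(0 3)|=|(0 10 8 6 2)(3 9)|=10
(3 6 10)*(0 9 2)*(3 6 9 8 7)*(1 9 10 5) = (0 8 7 3 10 6 5 1 9 2) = [8, 9, 0, 10, 4, 1, 5, 3, 7, 2, 6]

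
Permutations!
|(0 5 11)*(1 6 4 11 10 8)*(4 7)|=9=|(0 5 10 8 1 6 7 4 11)|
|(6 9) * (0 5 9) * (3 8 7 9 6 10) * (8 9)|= |(0 5 6)(3 9 10)(7 8)|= 6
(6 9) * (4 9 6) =(4 9) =[0, 1, 2, 3, 9, 5, 6, 7, 8, 4]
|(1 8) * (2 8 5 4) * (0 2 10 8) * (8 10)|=4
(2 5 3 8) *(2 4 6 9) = (2 5 3 8 4 6 9) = [0, 1, 5, 8, 6, 3, 9, 7, 4, 2]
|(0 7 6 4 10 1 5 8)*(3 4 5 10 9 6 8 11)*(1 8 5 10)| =|(0 7 5 11 3 4 9 6 10 8)| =10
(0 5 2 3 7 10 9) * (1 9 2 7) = (0 5 7 10 2 3 1 9) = [5, 9, 3, 1, 4, 7, 6, 10, 8, 0, 2]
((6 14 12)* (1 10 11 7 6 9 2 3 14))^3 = ((1 10 11 7 6)(2 3 14 12 9))^3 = (1 7 10 6 11)(2 12 3 9 14)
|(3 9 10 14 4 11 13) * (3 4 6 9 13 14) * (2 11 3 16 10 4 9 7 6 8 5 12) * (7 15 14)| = |(2 11 7 6 15 14 8 5 12)(3 13 9 4)(10 16)| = 36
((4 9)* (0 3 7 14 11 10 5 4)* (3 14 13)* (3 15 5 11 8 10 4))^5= (15)(0 4 10 14 9 11 8)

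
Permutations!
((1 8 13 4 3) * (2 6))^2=(1 13 3 8 4)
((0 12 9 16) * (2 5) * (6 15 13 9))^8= ((0 12 6 15 13 9 16)(2 5))^8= (0 12 6 15 13 9 16)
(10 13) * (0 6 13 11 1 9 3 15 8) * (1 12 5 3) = (0 6 13 10 11 12 5 3 15 8)(1 9) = [6, 9, 2, 15, 4, 3, 13, 7, 0, 1, 11, 12, 5, 10, 14, 8]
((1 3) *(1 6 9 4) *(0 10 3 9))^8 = (10)(1 4 9)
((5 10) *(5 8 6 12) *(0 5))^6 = ((0 5 10 8 6 12))^6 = (12)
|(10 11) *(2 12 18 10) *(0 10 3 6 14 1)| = 10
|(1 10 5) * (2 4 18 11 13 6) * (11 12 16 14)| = 9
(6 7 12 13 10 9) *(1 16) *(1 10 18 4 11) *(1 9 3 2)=(1 16 10 3 2)(4 11 9 6 7 12 13 18)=[0, 16, 1, 2, 11, 5, 7, 12, 8, 6, 3, 9, 13, 18, 14, 15, 10, 17, 4]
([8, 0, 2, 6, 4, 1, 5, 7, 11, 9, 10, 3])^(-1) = (0 1 5 6 3 11 8)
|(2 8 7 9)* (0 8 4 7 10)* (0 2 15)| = 8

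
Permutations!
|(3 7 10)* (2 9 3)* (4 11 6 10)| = 8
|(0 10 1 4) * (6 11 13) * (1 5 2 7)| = 21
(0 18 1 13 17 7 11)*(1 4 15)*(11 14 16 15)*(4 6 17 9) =(0 18 6 17 7 14 16 15 1 13 9 4 11) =[18, 13, 2, 3, 11, 5, 17, 14, 8, 4, 10, 0, 12, 9, 16, 1, 15, 7, 6]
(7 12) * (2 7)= (2 7 12)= [0, 1, 7, 3, 4, 5, 6, 12, 8, 9, 10, 11, 2]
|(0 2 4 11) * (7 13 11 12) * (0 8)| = |(0 2 4 12 7 13 11 8)| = 8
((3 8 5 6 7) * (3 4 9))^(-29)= ((3 8 5 6 7 4 9))^(-29)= (3 9 4 7 6 5 8)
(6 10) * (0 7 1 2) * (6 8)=(0 7 1 2)(6 10 8)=[7, 2, 0, 3, 4, 5, 10, 1, 6, 9, 8]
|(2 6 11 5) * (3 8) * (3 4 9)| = 4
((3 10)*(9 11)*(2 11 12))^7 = (2 12 9 11)(3 10)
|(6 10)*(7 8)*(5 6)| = |(5 6 10)(7 8)| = 6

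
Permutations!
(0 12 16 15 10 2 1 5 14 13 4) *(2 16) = (0 12 2 1 5 14 13 4)(10 16 15) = [12, 5, 1, 3, 0, 14, 6, 7, 8, 9, 16, 11, 2, 4, 13, 10, 15]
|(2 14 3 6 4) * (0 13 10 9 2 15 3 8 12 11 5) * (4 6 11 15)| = |(0 13 10 9 2 14 8 12 15 3 11 5)| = 12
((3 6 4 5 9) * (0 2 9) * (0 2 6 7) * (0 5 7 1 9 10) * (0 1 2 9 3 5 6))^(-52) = (10)(4 6 7)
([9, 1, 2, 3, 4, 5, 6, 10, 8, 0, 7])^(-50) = [0, 1, 2, 3, 4, 5, 6, 7, 8, 9, 10]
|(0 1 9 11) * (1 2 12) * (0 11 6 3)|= 7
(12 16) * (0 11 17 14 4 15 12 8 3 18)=(0 11 17 14 4 15 12 16 8 3 18)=[11, 1, 2, 18, 15, 5, 6, 7, 3, 9, 10, 17, 16, 13, 4, 12, 8, 14, 0]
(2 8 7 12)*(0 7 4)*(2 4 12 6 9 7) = (0 2 8 12 4)(6 9 7) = [2, 1, 8, 3, 0, 5, 9, 6, 12, 7, 10, 11, 4]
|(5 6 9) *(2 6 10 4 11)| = |(2 6 9 5 10 4 11)| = 7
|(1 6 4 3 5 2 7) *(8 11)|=|(1 6 4 3 5 2 7)(8 11)|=14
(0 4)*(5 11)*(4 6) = (0 6 4)(5 11) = [6, 1, 2, 3, 0, 11, 4, 7, 8, 9, 10, 5]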